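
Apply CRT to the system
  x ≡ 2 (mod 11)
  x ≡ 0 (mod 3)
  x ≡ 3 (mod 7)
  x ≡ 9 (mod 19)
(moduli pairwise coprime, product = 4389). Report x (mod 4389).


Product of moduli M = 11 · 3 · 7 · 19 = 4389.
Merge one congruence at a time:
  Start: x ≡ 2 (mod 11).
  Combine with x ≡ 0 (mod 3); new modulus lcm = 33.
    Write x = 2 + 11·t and substitute into x ≡ 0 (mod 3): 11·t ≡ 0 − 2 = -2 (mod 3).
    Reduce coefficients mod 3: 2·t ≡ 1 (mod 3).
    The inverse of 2 mod 3 is 2 (since 2·2 = 4 = 1·3 + 1), so t ≡ 2·1 = 2 ≡ 2 (mod 3).
    Then x = 2 + 11·2 = 24, valid modulo lcm(11, 3) = 33: x ≡ 24 (mod 33).
  Combine with x ≡ 3 (mod 7); new modulus lcm = 231.
    Write x = 24 + 33·t and substitute into x ≡ 3 (mod 7): 33·t ≡ 3 − 24 = -21 (mod 7).
    Reduce coefficients mod 7: 5·t ≡ 0 (mod 7).
    The inverse of 5 mod 7 is 3 (since 5·3 = 15 = 2·7 + 1), so t ≡ 3·0 = 0 ≡ 0 (mod 7).
    Then x = 24 + 33·0 = 24, valid modulo lcm(33, 7) = 231: x ≡ 24 (mod 231).
  Combine with x ≡ 9 (mod 19); new modulus lcm = 4389.
    Write x = 24 + 231·t and substitute into x ≡ 9 (mod 19): 231·t ≡ 9 − 24 = -15 (mod 19).
    Reduce coefficients mod 19: 3·t ≡ 4 (mod 19).
    The inverse of 3 mod 19 is 13 (since 3·13 = 39 = 2·19 + 1), so t ≡ 13·4 = 52 ≡ 14 (mod 19).
    Then x = 24 + 231·14 = 3258, valid modulo lcm(231, 19) = 4389: x ≡ 3258 (mod 4389).
Verify against each original: 3258 mod 11 = 2, 3258 mod 3 = 0, 3258 mod 7 = 3, 3258 mod 19 = 9.

x ≡ 3258 (mod 4389).


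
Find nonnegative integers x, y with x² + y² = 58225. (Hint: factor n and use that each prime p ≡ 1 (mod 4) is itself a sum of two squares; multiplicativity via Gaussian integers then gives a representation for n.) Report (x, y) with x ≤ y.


Step 1: Factor n = 58225 = 5^2 · 17 · 137.
Step 2: Check the mod-4 condition on each prime factor: 5 ≡ 1 (mod 4), exponent 2; 17 ≡ 1 (mod 4), exponent 1; 137 ≡ 1 (mod 4), exponent 1.
All primes ≡ 3 (mod 4) appear to even exponent (or don't appear), so by the two-squares theorem n IS expressible as a sum of two squares.
Step 3: Build a representation. Group n = k² · m with k = 5 and m = 17 · 137 = 2329 (a product of primes ≡ 1 (mod 4)); a representation of m scales to one of n via (k·x)² + (k·y)² = k²(x² + y²). Each prime p ≡ 1 (mod 4) is itself a sum of two squares; find a² by testing p − a² for a perfect square:
  17: 17 − 1² = 16 = 4² ⇒ 17 = 1² + 4².
  137: 137 − 1² = 136, 137 − 2² = 133, 137 − 3² = 128, 137 − 4² = 121 = 11² ⇒ 137 = 4² + 11².
  Combine using the Brahmagupta–Fibonacci identity (a² + b²)(c² + d²) = (ac − bd)² + (ad + bc)² = (ac + bd)² + (ad − bc)²:
  17 · 137 = 2329: from (1² + 4²)(4² + 11²), take (1·4 − 4·11, 1·11 + 4·4) = (4 − 44, 11 + 16) = (-40, 27); dropping signs (only squares matter) gives (40, 27); check 40² + 27² = 1600 + 729 = 2329 ✓.
  Scale by k = 5: (5·40, 5·27) = (200, 135).
Step 4: Order so x ≤ y and verify: 135² + 200² = 18225 + 40000 = 58225 = n. ✓

n = 58225 = 135² + 200² (one valid representation with x ≤ y).


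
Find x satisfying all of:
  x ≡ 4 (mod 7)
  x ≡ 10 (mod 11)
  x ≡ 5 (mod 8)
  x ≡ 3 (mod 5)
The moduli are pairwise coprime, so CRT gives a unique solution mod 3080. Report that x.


Product of moduli M = 7 · 11 · 8 · 5 = 3080.
Merge one congruence at a time:
  Start: x ≡ 4 (mod 7).
  Combine with x ≡ 10 (mod 11); new modulus lcm = 77.
    Write x = 4 + 7·t and substitute into x ≡ 10 (mod 11): 7·t ≡ 10 − 4 = 6 (mod 11).
    The inverse of 7 mod 11 is 8 (since 7·8 = 56 = 5·11 + 1), so t ≡ 8·6 = 48 ≡ 4 (mod 11).
    Then x = 4 + 7·4 = 32, valid modulo lcm(7, 11) = 77: x ≡ 32 (mod 77).
  Combine with x ≡ 5 (mod 8); new modulus lcm = 616.
    Write x = 32 + 77·t and substitute into x ≡ 5 (mod 8): 77·t ≡ 5 − 32 = -27 (mod 8).
    Reduce coefficients mod 8: 5·t ≡ 5 (mod 8).
    The inverse of 5 mod 8 is 5 (since 5·5 = 25 = 3·8 + 1), so t ≡ 5·5 = 25 ≡ 1 (mod 8).
    Then x = 32 + 77·1 = 109, valid modulo lcm(77, 8) = 616: x ≡ 109 (mod 616).
  Combine with x ≡ 3 (mod 5); new modulus lcm = 3080.
    Write x = 109 + 616·t and substitute into x ≡ 3 (mod 5): 616·t ≡ 3 − 109 = -106 (mod 5).
    Reduce coefficients mod 5: 1·t ≡ 4 (mod 5).
    So t ≡ 4 (mod 5).
    Then x = 109 + 616·4 = 2573, valid modulo lcm(616, 5) = 3080: x ≡ 2573 (mod 3080).
Verify against each original: 2573 mod 7 = 4, 2573 mod 11 = 10, 2573 mod 8 = 5, 2573 mod 5 = 3.

x ≡ 2573 (mod 3080).


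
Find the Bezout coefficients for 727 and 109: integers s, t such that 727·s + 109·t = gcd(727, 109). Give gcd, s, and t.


Euclidean algorithm on (727, 109) — divide until remainder is 0:
  727 = 6 · 109 + 73
  109 = 1 · 73 + 36
  73 = 2 · 36 + 1
  36 = 36 · 1 + 0
gcd(727, 109) = 1.
Track Bezout coefficients alongside the remainders: start with r₀ = 727 = a·1 + b·0 (s = 1, t = 0) and r₁ = 109 = a·0 + b·1 (s = 0, t = 1); each new remainder r_{k+1} = r_{k-1} − q_k·r_k inherits s_{k+1} = s_{k-1} − q_k·s_k, t_{k+1} = t_{k-1} − q_k·t_k, so r_k = a·s_k + b·t_k at every step:
  q = 6: r = 73, s = 1 − 6·0 = 1, t = 0 − 6·1 = -6  (check: 727·1 + 109·(-6) = 73)
  q = 1: r = 36, s = 0 − 1·1 = -1, t = 1 − 1·(-6) = 7  (check: 727·(-1) + 109·7 = 36)
  q = 2: r = 1, s = 1 − 2·(-1) = 3, t = -6 − 2·7 = -20  (check: 727·3 + 109·(-20) = 1)
The row with r = 1 (the gcd) gives the Bezout coefficients s = 3, t = -20.
Result: 727 · (3) + 109 · (-20) = 1.

gcd(727, 109) = 1; s = 3, t = -20 (check: 727·3 + 109·(-20) = 1).


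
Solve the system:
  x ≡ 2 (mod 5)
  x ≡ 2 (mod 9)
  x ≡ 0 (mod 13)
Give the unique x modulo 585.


Moduli 5, 9, 13 are pairwise coprime; by CRT there is a unique solution modulo M = 5 · 9 · 13 = 585.
Solve pairwise, accumulating the modulus:
  Start with x ≡ 2 (mod 5).
  Combine with x ≡ 2 (mod 9): since gcd(5, 9) = 1, we get a unique residue mod 45.
    Write x = 2 + 5·t and substitute into x ≡ 2 (mod 9): 5·t ≡ 2 − 2 = 0 (mod 9).
    The inverse of 5 mod 9 is 2 (since 5·2 = 10 = 1·9 + 1), so t ≡ 2·0 = 0 ≡ 0 (mod 9).
    Then x = 2 + 5·0 = 2, valid modulo lcm(5, 9) = 45: x ≡ 2 (mod 45).
  Combine with x ≡ 0 (mod 13): since gcd(45, 13) = 1, we get a unique residue mod 585.
    Write x = 2 + 45·t and substitute into x ≡ 0 (mod 13): 45·t ≡ 0 − 2 = -2 (mod 13).
    Reduce coefficients mod 13: 6·t ≡ 11 (mod 13).
    The inverse of 6 mod 13 is 11 (since 6·11 = 66 = 5·13 + 1), so t ≡ 11·11 = 121 ≡ 4 (mod 13).
    Then x = 2 + 45·4 = 182, valid modulo lcm(45, 13) = 585: x ≡ 182 (mod 585).
Verify: 182 mod 5 = 2 ✓, 182 mod 9 = 2 ✓, 182 mod 13 = 0 ✓.

x ≡ 182 (mod 585).


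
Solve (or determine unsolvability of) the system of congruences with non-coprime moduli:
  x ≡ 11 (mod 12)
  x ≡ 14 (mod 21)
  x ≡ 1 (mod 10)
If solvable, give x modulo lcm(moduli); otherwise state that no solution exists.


Moduli 12, 21, 10 are not pairwise coprime, so CRT works modulo lcm(m_i) when all pairwise compatibility conditions hold.
Pairwise compatibility: gcd(m_i, m_j) must divide a_i - a_j for every pair.
Merge one congruence at a time:
  Start: x ≡ 11 (mod 12).
  Combine with x ≡ 14 (mod 21): gcd(12, 21) = 3; 14 - 11 = 3, which IS divisible by 3, so compatible.
    Write x = 11 + 12·t and substitute into x ≡ 14 (mod 21): 12·t ≡ 14 − 11 = 3 (mod 21).
    Divide the congruence (and modulus) by g = 3: 4·t ≡ 1 (mod 7).
    The inverse of 4 mod 7 is 2 (since 4·2 = 8 = 1·7 + 1), so t ≡ 2·1 = 2 ≡ 2 (mod 7).
    Then x = 11 + 12·2 = 35, valid modulo lcm(12, 21) = 84: x ≡ 35 (mod 84).
  Combine with x ≡ 1 (mod 10): gcd(84, 10) = 2; 1 - 35 = -34, which IS divisible by 2, so compatible.
    Write x = 35 + 84·t and substitute into x ≡ 1 (mod 10): 84·t ≡ 1 − 35 = -34 (mod 10).
    Divide the congruence (and modulus) by g = 2: 42·t ≡ -17 (mod 5).
    Reduce coefficients mod 5: 2·t ≡ 3 (mod 5).
    The inverse of 2 mod 5 is 3 (since 2·3 = 6 = 1·5 + 1), so t ≡ 3·3 = 9 ≡ 4 (mod 5).
    Then x = 35 + 84·4 = 371, valid modulo lcm(84, 10) = 420: x ≡ 371 (mod 420).
Verify: 371 mod 12 = 11, 371 mod 21 = 14, 371 mod 10 = 1.

x ≡ 371 (mod 420).


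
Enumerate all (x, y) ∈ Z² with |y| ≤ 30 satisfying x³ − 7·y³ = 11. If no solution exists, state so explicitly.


The equation is x³ - 7y³ = 11. For fixed y, x³ = 7·y³ + 11, so a solution requires the RHS to be a perfect cube.
Strategy: iterate y from -30 to 30, compute RHS = 7·y³ + 11, and check whether it is a (positive or negative) perfect cube.
Check small values of y:
  y = 0: RHS = 11 is not a perfect cube.
  y = 1: RHS = 18 is not a perfect cube.
  y = -1: RHS = 4 is not a perfect cube.
  y = 2: RHS = 67 is not a perfect cube.
  y = -2: RHS = -45 is not a perfect cube.
  y = 3: RHS = 200 is not a perfect cube.
  y = -3: RHS = -178 is not a perfect cube.
Continuing the search up to |y| = 30 finds no solutions either.
No (x, y) in the scanned range satisfies the equation.

No integer solutions with |y| ≤ 30.


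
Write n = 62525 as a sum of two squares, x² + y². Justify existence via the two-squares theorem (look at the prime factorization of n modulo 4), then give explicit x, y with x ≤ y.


Step 1: Factor n = 62525 = 5^2 · 41 · 61.
Step 2: Check the mod-4 condition on each prime factor: 5 ≡ 1 (mod 4), exponent 2; 41 ≡ 1 (mod 4), exponent 1; 61 ≡ 1 (mod 4), exponent 1.
All primes ≡ 3 (mod 4) appear to even exponent (or don't appear), so by the two-squares theorem n IS expressible as a sum of two squares.
Step 3: Build a representation. Group n = k² · m with k = 5 and m = 41 · 61 = 2501 (a product of primes ≡ 1 (mod 4)); a representation of m scales to one of n via (k·x)² + (k·y)² = k²(x² + y²). Each prime p ≡ 1 (mod 4) is itself a sum of two squares; find a² by testing p − a² for a perfect square:
  41: 41 − 1² = 40, 41 − 2² = 37, 41 − 3² = 32, 41 − 4² = 25 = 5² ⇒ 41 = 4² + 5².
  61: 61 − 1² = 60, 61 − 2² = 57, 61 − 3² = 52, 61 − 4² = 45, 61 − 5² = 36 = 6² ⇒ 61 = 5² + 6².
  Combine using the Brahmagupta–Fibonacci identity (a² + b²)(c² + d²) = (ac − bd)² + (ad + bc)² = (ac + bd)² + (ad − bc)²:
  41 · 61 = 2501: from (4² + 5²)(5² + 6²), take (4·5 − 5·6, 4·6 + 5·5) = (20 − 30, 24 + 25) = (-10, 49); dropping signs (only squares matter) gives (10, 49); check 10² + 49² = 100 + 2401 = 2501 ✓.
  Scale by k = 5: (5·10, 5·49) = (50, 245).
Step 4: Order so x ≤ y and verify: 50² + 245² = 2500 + 60025 = 62525 = n. ✓

n = 62525 = 50² + 245² (one valid representation with x ≤ y).


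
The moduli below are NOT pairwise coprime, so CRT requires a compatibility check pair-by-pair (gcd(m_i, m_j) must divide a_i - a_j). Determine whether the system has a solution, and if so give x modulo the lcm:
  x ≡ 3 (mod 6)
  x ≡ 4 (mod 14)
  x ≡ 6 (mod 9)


Moduli 6, 14, 9 are not pairwise coprime, so CRT works modulo lcm(m_i) when all pairwise compatibility conditions hold.
Pairwise compatibility: gcd(m_i, m_j) must divide a_i - a_j for every pair.
Merge one congruence at a time:
  Start: x ≡ 3 (mod 6).
  Combine with x ≡ 4 (mod 14): gcd(6, 14) = 2, and 4 - 3 = 1 is NOT divisible by 2.
    ⇒ system is inconsistent (no integer solution).

No solution (the system is inconsistent).


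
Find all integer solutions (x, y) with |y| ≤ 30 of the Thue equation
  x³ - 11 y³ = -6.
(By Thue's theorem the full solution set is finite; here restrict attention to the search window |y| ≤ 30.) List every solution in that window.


The equation is x³ - 11y³ = -6. For fixed y, x³ = 11·y³ − 6, so a solution requires the RHS to be a perfect cube.
Strategy: iterate y from -30 to 30, compute RHS = 11·y³ − 6, and check whether it is a (positive or negative) perfect cube.
Check small values of y:
  y = 0: RHS = -6 is not a perfect cube.
  y = 1: RHS = 5 is not a perfect cube.
  y = -1: RHS = -17 is not a perfect cube.
  y = 2: RHS = 82 is not a perfect cube.
  y = -2: RHS = -94 is not a perfect cube.
  y = 3: RHS = 291 is not a perfect cube.
  y = -3: RHS = -303 is not a perfect cube.
Continuing the search up to |y| = 30 finds no solutions either.
No (x, y) in the scanned range satisfies the equation.

No integer solutions with |y| ≤ 30.


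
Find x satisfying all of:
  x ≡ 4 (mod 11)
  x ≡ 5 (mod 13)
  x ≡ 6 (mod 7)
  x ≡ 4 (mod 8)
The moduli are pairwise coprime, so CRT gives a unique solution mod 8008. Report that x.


Product of moduli M = 11 · 13 · 7 · 8 = 8008.
Merge one congruence at a time:
  Start: x ≡ 4 (mod 11).
  Combine with x ≡ 5 (mod 13); new modulus lcm = 143.
    Write x = 4 + 11·t and substitute into x ≡ 5 (mod 13): 11·t ≡ 5 − 4 = 1 (mod 13).
    The inverse of 11 mod 13 is 6 (since 11·6 = 66 = 5·13 + 1), so t ≡ 6·1 = 6 ≡ 6 (mod 13).
    Then x = 4 + 11·6 = 70, valid modulo lcm(11, 13) = 143: x ≡ 70 (mod 143).
  Combine with x ≡ 6 (mod 7); new modulus lcm = 1001.
    Write x = 70 + 143·t and substitute into x ≡ 6 (mod 7): 143·t ≡ 6 − 70 = -64 (mod 7).
    Reduce coefficients mod 7: 3·t ≡ 6 (mod 7).
    The inverse of 3 mod 7 is 5 (since 3·5 = 15 = 2·7 + 1), so t ≡ 5·6 = 30 ≡ 2 (mod 7).
    Then x = 70 + 143·2 = 356, valid modulo lcm(143, 7) = 1001: x ≡ 356 (mod 1001).
  Combine with x ≡ 4 (mod 8); new modulus lcm = 8008.
    Write x = 356 + 1001·t and substitute into x ≡ 4 (mod 8): 1001·t ≡ 4 − 356 = -352 (mod 8).
    Reduce coefficients mod 8: 1·t ≡ 0 (mod 8).
    So t ≡ 0 (mod 8).
    Then x = 356 + 1001·0 = 356, valid modulo lcm(1001, 8) = 8008: x ≡ 356 (mod 8008).
Verify against each original: 356 mod 11 = 4, 356 mod 13 = 5, 356 mod 7 = 6, 356 mod 8 = 4.

x ≡ 356 (mod 8008).


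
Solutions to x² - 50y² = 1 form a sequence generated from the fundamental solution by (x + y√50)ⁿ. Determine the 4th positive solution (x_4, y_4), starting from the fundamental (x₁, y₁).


Step 1: Find the fundamental solution (x₁, y₁) of x² - 50y² = 1.
  Expand √50 as a continued fraction. a₀ = ⌊√50⌋ = 7; iterate m_{k+1} = d_k·a_k − m_k, d_{k+1} = (50 − m_{k+1}²)/d_k, a_{k+1} = ⌊(a₀ + m_{k+1})/d_{k+1}⌋ (starting m₀ = 0, d₀ = 1), with convergents p_k = a_k·p_{k-1} + p_{k-2}, q_k = a_k·q_{k-1} + q_{k-2} (p₋₁ = 1, q₋₁ = 0):
  k = 0: a₀ = 7; p₀/q₀ = 7/1; p₀² − 50·q₀² = 49 − 50 = -1.
  k = 1: m = 7, d = 1, a = ⌊(7 + 7)/1⌋ = 14; p/q = (14·7 + 1)/(14·1 + 0) = 99/14; p² − 50·q² = 9801 − 9800 = 1.
  The first convergent with p² − 50·q² = 1 gives the fundamental solution (x₁, y₁) = (99, 14).
Step 2: Apply the recurrence (x_{n+1}, y_{n+1}) = (x₁x_n + 50y₁y_n, x₁y_n + y₁x_n) repeatedly.
  From (x_1, y_1) = (99, 14): x_2 = 99·99 + 50·14·14 = 19601; y_2 = 99·14 + 14·99 = 2772.
  From (x_2, y_2) = (19601, 2772): x_3 = 99·19601 + 50·14·2772 = 3880899; y_3 = 99·2772 + 14·19601 = 548842.
  From (x_3, y_3) = (3880899, 548842): x_4 = 99·3880899 + 50·14·548842 = 768398401; y_4 = 99·548842 + 14·3880899 = 108667944.
Step 3: Verify x_4² - 50·y_4² = 590436102659356801 - 590436102659356800 = 1 (should be 1). ✓

(x_1, y_1) = (99, 14); (x_4, y_4) = (768398401, 108667944).


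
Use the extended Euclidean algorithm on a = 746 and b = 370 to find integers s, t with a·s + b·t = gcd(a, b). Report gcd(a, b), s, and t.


Euclidean algorithm on (746, 370) — divide until remainder is 0:
  746 = 2 · 370 + 6
  370 = 61 · 6 + 4
  6 = 1 · 4 + 2
  4 = 2 · 2 + 0
gcd(746, 370) = 2.
Track Bezout coefficients alongside the remainders: start with r₀ = 746 = a·1 + b·0 (s = 1, t = 0) and r₁ = 370 = a·0 + b·1 (s = 0, t = 1); each new remainder r_{k+1} = r_{k-1} − q_k·r_k inherits s_{k+1} = s_{k-1} − q_k·s_k, t_{k+1} = t_{k-1} − q_k·t_k, so r_k = a·s_k + b·t_k at every step:
  q = 2: r = 6, s = 1 − 2·0 = 1, t = 0 − 2·1 = -2  (check: 746·1 + 370·(-2) = 6)
  q = 61: r = 4, s = 0 − 61·1 = -61, t = 1 − 61·(-2) = 123  (check: 746·(-61) + 370·123 = 4)
  q = 1: r = 2, s = 1 − 1·(-61) = 62, t = -2 − 1·123 = -125  (check: 746·62 + 370·(-125) = 2)
The row with r = 2 (the gcd) gives the Bezout coefficients s = 62, t = -125.
Result: 746 · (62) + 370 · (-125) = 2.

gcd(746, 370) = 2; s = 62, t = -125 (check: 746·62 + 370·(-125) = 2).


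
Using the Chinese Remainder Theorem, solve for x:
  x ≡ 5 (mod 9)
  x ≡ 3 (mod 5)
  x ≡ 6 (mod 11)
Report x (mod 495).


Moduli 9, 5, 11 are pairwise coprime; by CRT there is a unique solution modulo M = 9 · 5 · 11 = 495.
Solve pairwise, accumulating the modulus:
  Start with x ≡ 5 (mod 9).
  Combine with x ≡ 3 (mod 5): since gcd(9, 5) = 1, we get a unique residue mod 45.
    Write x = 5 + 9·t and substitute into x ≡ 3 (mod 5): 9·t ≡ 3 − 5 = -2 (mod 5).
    Reduce coefficients mod 5: 4·t ≡ 3 (mod 5).
    The inverse of 4 mod 5 is 4 (since 4·4 = 16 = 3·5 + 1), so t ≡ 4·3 = 12 ≡ 2 (mod 5).
    Then x = 5 + 9·2 = 23, valid modulo lcm(9, 5) = 45: x ≡ 23 (mod 45).
  Combine with x ≡ 6 (mod 11): since gcd(45, 11) = 1, we get a unique residue mod 495.
    Write x = 23 + 45·t and substitute into x ≡ 6 (mod 11): 45·t ≡ 6 − 23 = -17 (mod 11).
    Reduce coefficients mod 11: 1·t ≡ 5 (mod 11).
    So t ≡ 5 (mod 11).
    Then x = 23 + 45·5 = 248, valid modulo lcm(45, 11) = 495: x ≡ 248 (mod 495).
Verify: 248 mod 9 = 5 ✓, 248 mod 5 = 3 ✓, 248 mod 11 = 6 ✓.

x ≡ 248 (mod 495).


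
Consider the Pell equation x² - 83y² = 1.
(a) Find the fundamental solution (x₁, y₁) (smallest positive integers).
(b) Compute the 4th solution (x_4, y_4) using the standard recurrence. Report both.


Step 1: Find the fundamental solution (x₁, y₁) of x² - 83y² = 1.
  Expand √83 as a continued fraction. a₀ = ⌊√83⌋ = 9; iterate m_{k+1} = d_k·a_k − m_k, d_{k+1} = (83 − m_{k+1}²)/d_k, a_{k+1} = ⌊(a₀ + m_{k+1})/d_{k+1}⌋ (starting m₀ = 0, d₀ = 1), with convergents p_k = a_k·p_{k-1} + p_{k-2}, q_k = a_k·q_{k-1} + q_{k-2} (p₋₁ = 1, q₋₁ = 0):
  k = 0: a₀ = 9; p₀/q₀ = 9/1; p₀² − 83·q₀² = 81 − 83 = -2.
  k = 1: m = 9, d = 2, a = ⌊(9 + 9)/2⌋ = 9; p/q = (9·9 + 1)/(9·1 + 0) = 82/9; p² − 83·q² = 6724 − 6723 = 1.
  The first convergent with p² − 83·q² = 1 gives the fundamental solution (x₁, y₁) = (82, 9).
Step 2: Apply the recurrence (x_{n+1}, y_{n+1}) = (x₁x_n + 83y₁y_n, x₁y_n + y₁x_n) repeatedly.
  From (x_1, y_1) = (82, 9): x_2 = 82·82 + 83·9·9 = 13447; y_2 = 82·9 + 9·82 = 1476.
  From (x_2, y_2) = (13447, 1476): x_3 = 82·13447 + 83·9·1476 = 2205226; y_3 = 82·1476 + 9·13447 = 242055.
  From (x_3, y_3) = (2205226, 242055): x_4 = 82·2205226 + 83·9·242055 = 361643617; y_4 = 82·242055 + 9·2205226 = 39695544.
Step 3: Verify x_4² - 83·y_4² = 130786105716842689 - 130786105716842688 = 1 (should be 1). ✓

(x_1, y_1) = (82, 9); (x_4, y_4) = (361643617, 39695544).


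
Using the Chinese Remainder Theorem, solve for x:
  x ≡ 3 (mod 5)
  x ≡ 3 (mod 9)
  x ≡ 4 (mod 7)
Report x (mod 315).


Moduli 5, 9, 7 are pairwise coprime; by CRT there is a unique solution modulo M = 5 · 9 · 7 = 315.
Solve pairwise, accumulating the modulus:
  Start with x ≡ 3 (mod 5).
  Combine with x ≡ 3 (mod 9): since gcd(5, 9) = 1, we get a unique residue mod 45.
    Write x = 3 + 5·t and substitute into x ≡ 3 (mod 9): 5·t ≡ 3 − 3 = 0 (mod 9).
    The inverse of 5 mod 9 is 2 (since 5·2 = 10 = 1·9 + 1), so t ≡ 2·0 = 0 ≡ 0 (mod 9).
    Then x = 3 + 5·0 = 3, valid modulo lcm(5, 9) = 45: x ≡ 3 (mod 45).
  Combine with x ≡ 4 (mod 7): since gcd(45, 7) = 1, we get a unique residue mod 315.
    Write x = 3 + 45·t and substitute into x ≡ 4 (mod 7): 45·t ≡ 4 − 3 = 1 (mod 7).
    Reduce coefficients mod 7: 3·t ≡ 1 (mod 7).
    The inverse of 3 mod 7 is 5 (since 3·5 = 15 = 2·7 + 1), so t ≡ 5·1 = 5 ≡ 5 (mod 7).
    Then x = 3 + 45·5 = 228, valid modulo lcm(45, 7) = 315: x ≡ 228 (mod 315).
Verify: 228 mod 5 = 3 ✓, 228 mod 9 = 3 ✓, 228 mod 7 = 4 ✓.

x ≡ 228 (mod 315).


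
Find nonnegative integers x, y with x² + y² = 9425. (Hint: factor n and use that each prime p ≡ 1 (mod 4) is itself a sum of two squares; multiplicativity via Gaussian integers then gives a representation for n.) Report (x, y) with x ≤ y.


Step 1: Factor n = 9425 = 5^2 · 13 · 29.
Step 2: Check the mod-4 condition on each prime factor: 5 ≡ 1 (mod 4), exponent 2; 13 ≡ 1 (mod 4), exponent 1; 29 ≡ 1 (mod 4), exponent 1.
All primes ≡ 3 (mod 4) appear to even exponent (or don't appear), so by the two-squares theorem n IS expressible as a sum of two squares.
Step 3: Build a representation. Group n = k² · m with k = 5 and m = 13 · 29 = 377 (a product of primes ≡ 1 (mod 4)); a representation of m scales to one of n via (k·x)² + (k·y)² = k²(x² + y²). Each prime p ≡ 1 (mod 4) is itself a sum of two squares; find a² by testing p − a² for a perfect square:
  13: 13 − 1² = 12, 13 − 2² = 9 = 3² ⇒ 13 = 2² + 3².
  29: 29 − 1² = 28, 29 − 2² = 25 = 5² ⇒ 29 = 2² + 5².
  Combine using the Brahmagupta–Fibonacci identity (a² + b²)(c² + d²) = (ac − bd)² + (ad + bc)² = (ac + bd)² + (ad − bc)²:
  13 · 29 = 377: from (2² + 3²)(2² + 5²), take (2·2 − 3·5, 2·5 + 3·2) = (4 − 15, 10 + 6) = (-11, 16); dropping signs (only squares matter) gives (11, 16); check 11² + 16² = 121 + 256 = 377 ✓.
  Scale by k = 5: (5·11, 5·16) = (55, 80).
Step 4: Order so x ≤ y and verify: 55² + 80² = 3025 + 6400 = 9425 = n. ✓

n = 9425 = 55² + 80² (one valid representation with x ≤ y).


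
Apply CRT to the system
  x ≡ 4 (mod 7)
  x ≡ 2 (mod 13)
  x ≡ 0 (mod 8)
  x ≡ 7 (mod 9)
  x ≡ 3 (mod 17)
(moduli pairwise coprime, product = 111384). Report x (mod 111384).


Product of moduli M = 7 · 13 · 8 · 9 · 17 = 111384.
Merge one congruence at a time:
  Start: x ≡ 4 (mod 7).
  Combine with x ≡ 2 (mod 13); new modulus lcm = 91.
    Write x = 4 + 7·t and substitute into x ≡ 2 (mod 13): 7·t ≡ 2 − 4 = -2 (mod 13).
    Reduce coefficients mod 13: 7·t ≡ 11 (mod 13).
    The inverse of 7 mod 13 is 2 (since 7·2 = 14 = 1·13 + 1), so t ≡ 2·11 = 22 ≡ 9 (mod 13).
    Then x = 4 + 7·9 = 67, valid modulo lcm(7, 13) = 91: x ≡ 67 (mod 91).
  Combine with x ≡ 0 (mod 8); new modulus lcm = 728.
    Write x = 67 + 91·t and substitute into x ≡ 0 (mod 8): 91·t ≡ 0 − 67 = -67 (mod 8).
    Reduce coefficients mod 8: 3·t ≡ 5 (mod 8).
    The inverse of 3 mod 8 is 3 (since 3·3 = 9 = 1·8 + 1), so t ≡ 3·5 = 15 ≡ 7 (mod 8).
    Then x = 67 + 91·7 = 704, valid modulo lcm(91, 8) = 728: x ≡ 704 (mod 728).
  Combine with x ≡ 7 (mod 9); new modulus lcm = 6552.
    Write x = 704 + 728·t and substitute into x ≡ 7 (mod 9): 728·t ≡ 7 − 704 = -697 (mod 9).
    Reduce coefficients mod 9: 8·t ≡ 5 (mod 9).
    The inverse of 8 mod 9 is 8 (since 8·8 = 64 = 7·9 + 1), so t ≡ 8·5 = 40 ≡ 4 (mod 9).
    Then x = 704 + 728·4 = 3616, valid modulo lcm(728, 9) = 6552: x ≡ 3616 (mod 6552).
  Combine with x ≡ 3 (mod 17); new modulus lcm = 111384.
    Write x = 3616 + 6552·t and substitute into x ≡ 3 (mod 17): 6552·t ≡ 3 − 3616 = -3613 (mod 17).
    Reduce coefficients mod 17: 7·t ≡ 8 (mod 17).
    The inverse of 7 mod 17 is 5 (since 7·5 = 35 = 2·17 + 1), so t ≡ 5·8 = 40 ≡ 6 (mod 17).
    Then x = 3616 + 6552·6 = 42928, valid modulo lcm(6552, 17) = 111384: x ≡ 42928 (mod 111384).
Verify against each original: 42928 mod 7 = 4, 42928 mod 13 = 2, 42928 mod 8 = 0, 42928 mod 9 = 7, 42928 mod 17 = 3.

x ≡ 42928 (mod 111384).


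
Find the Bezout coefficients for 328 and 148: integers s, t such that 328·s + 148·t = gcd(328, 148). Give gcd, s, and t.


Euclidean algorithm on (328, 148) — divide until remainder is 0:
  328 = 2 · 148 + 32
  148 = 4 · 32 + 20
  32 = 1 · 20 + 12
  20 = 1 · 12 + 8
  12 = 1 · 8 + 4
  8 = 2 · 4 + 0
gcd(328, 148) = 4.
Track Bezout coefficients alongside the remainders: start with r₀ = 328 = a·1 + b·0 (s = 1, t = 0) and r₁ = 148 = a·0 + b·1 (s = 0, t = 1); each new remainder r_{k+1} = r_{k-1} − q_k·r_k inherits s_{k+1} = s_{k-1} − q_k·s_k, t_{k+1} = t_{k-1} − q_k·t_k, so r_k = a·s_k + b·t_k at every step:
  q = 2: r = 32, s = 1 − 2·0 = 1, t = 0 − 2·1 = -2  (check: 328·1 + 148·(-2) = 32)
  q = 4: r = 20, s = 0 − 4·1 = -4, t = 1 − 4·(-2) = 9  (check: 328·(-4) + 148·9 = 20)
  q = 1: r = 12, s = 1 − 1·(-4) = 5, t = -2 − 1·9 = -11  (check: 328·5 + 148·(-11) = 12)
  q = 1: r = 8, s = -4 − 1·5 = -9, t = 9 − 1·(-11) = 20  (check: 328·(-9) + 148·20 = 8)
  q = 1: r = 4, s = 5 − 1·(-9) = 14, t = -11 − 1·20 = -31  (check: 328·14 + 148·(-31) = 4)
The row with r = 4 (the gcd) gives the Bezout coefficients s = 14, t = -31.
Result: 328 · (14) + 148 · (-31) = 4.

gcd(328, 148) = 4; s = 14, t = -31 (check: 328·14 + 148·(-31) = 4).


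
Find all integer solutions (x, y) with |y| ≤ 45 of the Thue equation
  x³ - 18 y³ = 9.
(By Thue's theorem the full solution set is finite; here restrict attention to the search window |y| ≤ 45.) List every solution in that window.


The equation is x³ - 18y³ = 9. For fixed y, x³ = 18·y³ + 9, so a solution requires the RHS to be a perfect cube.
Strategy: iterate y from -45 to 45, compute RHS = 18·y³ + 9, and check whether it is a (positive or negative) perfect cube.
Check small values of y:
  y = 0: RHS = 9 is not a perfect cube.
  y = 1: RHS = 27 = (3)³ ⇒ x = 3 works.
  y = -1: RHS = -9 is not a perfect cube.
  y = 2: RHS = 153 is not a perfect cube.
  y = -2: RHS = -135 is not a perfect cube.
  y = 3: RHS = 495 is not a perfect cube.
  y = -3: RHS = -477 is not a perfect cube.
Continuing the search up to |y| = 45 finds no further solutions beyond those listed.
Collected solutions: (3, 1).

Solutions (with |y| ≤ 45): (3, 1).


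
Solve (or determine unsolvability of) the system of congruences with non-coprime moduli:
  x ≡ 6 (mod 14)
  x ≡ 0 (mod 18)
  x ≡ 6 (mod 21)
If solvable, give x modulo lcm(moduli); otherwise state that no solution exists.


Moduli 14, 18, 21 are not pairwise coprime, so CRT works modulo lcm(m_i) when all pairwise compatibility conditions hold.
Pairwise compatibility: gcd(m_i, m_j) must divide a_i - a_j for every pair.
Merge one congruence at a time:
  Start: x ≡ 6 (mod 14).
  Combine with x ≡ 0 (mod 18): gcd(14, 18) = 2; 0 - 6 = -6, which IS divisible by 2, so compatible.
    Write x = 6 + 14·t and substitute into x ≡ 0 (mod 18): 14·t ≡ 0 − 6 = -6 (mod 18).
    Divide the congruence (and modulus) by g = 2: 7·t ≡ -3 (mod 9).
    Reduce coefficients mod 9: 7·t ≡ 6 (mod 9).
    The inverse of 7 mod 9 is 4 (since 7·4 = 28 = 3·9 + 1), so t ≡ 4·6 = 24 ≡ 6 (mod 9).
    Then x = 6 + 14·6 = 90, valid modulo lcm(14, 18) = 126: x ≡ 90 (mod 126).
  Combine with x ≡ 6 (mod 21): gcd(126, 21) = 21; 6 - 90 = -84, which IS divisible by 21, so compatible.
    Write x = 90 + 126·t and substitute into x ≡ 6 (mod 21): 126·t ≡ 6 − 90 = -84 (mod 21).
    Divide the congruence (and modulus) by g = 21: 6·t ≡ -4 (mod 1).
    Modulo 1 every t works; take t = 0.
    Then x = 90 + 126·0 = 90, valid modulo lcm(126, 21) = 126: x ≡ 90 (mod 126).
Verify: 90 mod 14 = 6, 90 mod 18 = 0, 90 mod 21 = 6.

x ≡ 90 (mod 126).


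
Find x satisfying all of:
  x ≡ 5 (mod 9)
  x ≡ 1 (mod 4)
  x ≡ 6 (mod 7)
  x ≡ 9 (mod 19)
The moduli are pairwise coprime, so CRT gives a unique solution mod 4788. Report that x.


Product of moduli M = 9 · 4 · 7 · 19 = 4788.
Merge one congruence at a time:
  Start: x ≡ 5 (mod 9).
  Combine with x ≡ 1 (mod 4); new modulus lcm = 36.
    Write x = 5 + 9·t and substitute into x ≡ 1 (mod 4): 9·t ≡ 1 − 5 = -4 (mod 4).
    Reduce coefficients mod 4: 1·t ≡ 0 (mod 4).
    So t ≡ 0 (mod 4).
    Then x = 5 + 9·0 = 5, valid modulo lcm(9, 4) = 36: x ≡ 5 (mod 36).
  Combine with x ≡ 6 (mod 7); new modulus lcm = 252.
    Write x = 5 + 36·t and substitute into x ≡ 6 (mod 7): 36·t ≡ 6 − 5 = 1 (mod 7).
    Reduce coefficients mod 7: 1·t ≡ 1 (mod 7).
    So t ≡ 1 (mod 7).
    Then x = 5 + 36·1 = 41, valid modulo lcm(36, 7) = 252: x ≡ 41 (mod 252).
  Combine with x ≡ 9 (mod 19); new modulus lcm = 4788.
    Write x = 41 + 252·t and substitute into x ≡ 9 (mod 19): 252·t ≡ 9 − 41 = -32 (mod 19).
    Reduce coefficients mod 19: 5·t ≡ 6 (mod 19).
    The inverse of 5 mod 19 is 4 (since 5·4 = 20 = 1·19 + 1), so t ≡ 4·6 = 24 ≡ 5 (mod 19).
    Then x = 41 + 252·5 = 1301, valid modulo lcm(252, 19) = 4788: x ≡ 1301 (mod 4788).
Verify against each original: 1301 mod 9 = 5, 1301 mod 4 = 1, 1301 mod 7 = 6, 1301 mod 19 = 9.

x ≡ 1301 (mod 4788).


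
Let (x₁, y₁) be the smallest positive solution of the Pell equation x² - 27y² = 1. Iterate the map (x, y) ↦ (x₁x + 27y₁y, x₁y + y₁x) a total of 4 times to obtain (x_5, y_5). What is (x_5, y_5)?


Step 1: Find the fundamental solution (x₁, y₁) of x² - 27y² = 1.
  Expand √27 as a continued fraction. a₀ = ⌊√27⌋ = 5; iterate m_{k+1} = d_k·a_k − m_k, d_{k+1} = (27 − m_{k+1}²)/d_k, a_{k+1} = ⌊(a₀ + m_{k+1})/d_{k+1}⌋ (starting m₀ = 0, d₀ = 1), with convergents p_k = a_k·p_{k-1} + p_{k-2}, q_k = a_k·q_{k-1} + q_{k-2} (p₋₁ = 1, q₋₁ = 0):
  k = 0: a₀ = 5; p₀/q₀ = 5/1; p₀² − 27·q₀² = 25 − 27 = -2.
  k = 1: m = 5, d = 2, a = ⌊(5 + 5)/2⌋ = 5; p/q = (5·5 + 1)/(5·1 + 0) = 26/5; p² − 27·q² = 676 − 675 = 1.
  The first convergent with p² − 27·q² = 1 gives the fundamental solution (x₁, y₁) = (26, 5).
Step 2: Apply the recurrence (x_{n+1}, y_{n+1}) = (x₁x_n + 27y₁y_n, x₁y_n + y₁x_n) repeatedly.
  From (x_1, y_1) = (26, 5): x_2 = 26·26 + 27·5·5 = 1351; y_2 = 26·5 + 5·26 = 260.
  From (x_2, y_2) = (1351, 260): x_3 = 26·1351 + 27·5·260 = 70226; y_3 = 26·260 + 5·1351 = 13515.
  From (x_3, y_3) = (70226, 13515): x_4 = 26·70226 + 27·5·13515 = 3650401; y_4 = 26·13515 + 5·70226 = 702520.
  From (x_4, y_4) = (3650401, 702520): x_5 = 26·3650401 + 27·5·702520 = 189750626; y_5 = 26·702520 + 5·3650401 = 36517525.
Step 3: Verify x_5² - 27·y_5² = 36005300067391876 - 36005300067391875 = 1 (should be 1). ✓

(x_1, y_1) = (26, 5); (x_5, y_5) = (189750626, 36517525).


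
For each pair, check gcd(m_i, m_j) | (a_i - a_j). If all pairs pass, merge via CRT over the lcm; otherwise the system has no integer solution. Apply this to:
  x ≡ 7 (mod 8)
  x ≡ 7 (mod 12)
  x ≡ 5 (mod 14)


Moduli 8, 12, 14 are not pairwise coprime, so CRT works modulo lcm(m_i) when all pairwise compatibility conditions hold.
Pairwise compatibility: gcd(m_i, m_j) must divide a_i - a_j for every pair.
Merge one congruence at a time:
  Start: x ≡ 7 (mod 8).
  Combine with x ≡ 7 (mod 12): gcd(8, 12) = 4; 7 - 7 = 0, which IS divisible by 4, so compatible.
    Write x = 7 + 8·t and substitute into x ≡ 7 (mod 12): 8·t ≡ 7 − 7 = 0 (mod 12).
    Divide the congruence (and modulus) by g = 4: 2·t ≡ 0 (mod 3).
    The inverse of 2 mod 3 is 2 (since 2·2 = 4 = 1·3 + 1), so t ≡ 2·0 = 0 ≡ 0 (mod 3).
    Then x = 7 + 8·0 = 7, valid modulo lcm(8, 12) = 24: x ≡ 7 (mod 24).
  Combine with x ≡ 5 (mod 14): gcd(24, 14) = 2; 5 - 7 = -2, which IS divisible by 2, so compatible.
    Write x = 7 + 24·t and substitute into x ≡ 5 (mod 14): 24·t ≡ 5 − 7 = -2 (mod 14).
    Divide the congruence (and modulus) by g = 2: 12·t ≡ -1 (mod 7).
    Reduce coefficients mod 7: 5·t ≡ 6 (mod 7).
    The inverse of 5 mod 7 is 3 (since 5·3 = 15 = 2·7 + 1), so t ≡ 3·6 = 18 ≡ 4 (mod 7).
    Then x = 7 + 24·4 = 103, valid modulo lcm(24, 14) = 168: x ≡ 103 (mod 168).
Verify: 103 mod 8 = 7, 103 mod 12 = 7, 103 mod 14 = 5.

x ≡ 103 (mod 168).


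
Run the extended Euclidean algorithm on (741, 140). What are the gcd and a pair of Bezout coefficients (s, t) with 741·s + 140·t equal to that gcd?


Euclidean algorithm on (741, 140) — divide until remainder is 0:
  741 = 5 · 140 + 41
  140 = 3 · 41 + 17
  41 = 2 · 17 + 7
  17 = 2 · 7 + 3
  7 = 2 · 3 + 1
  3 = 3 · 1 + 0
gcd(741, 140) = 1.
Track Bezout coefficients alongside the remainders: start with r₀ = 741 = a·1 + b·0 (s = 1, t = 0) and r₁ = 140 = a·0 + b·1 (s = 0, t = 1); each new remainder r_{k+1} = r_{k-1} − q_k·r_k inherits s_{k+1} = s_{k-1} − q_k·s_k, t_{k+1} = t_{k-1} − q_k·t_k, so r_k = a·s_k + b·t_k at every step:
  q = 5: r = 41, s = 1 − 5·0 = 1, t = 0 − 5·1 = -5  (check: 741·1 + 140·(-5) = 41)
  q = 3: r = 17, s = 0 − 3·1 = -3, t = 1 − 3·(-5) = 16  (check: 741·(-3) + 140·16 = 17)
  q = 2: r = 7, s = 1 − 2·(-3) = 7, t = -5 − 2·16 = -37  (check: 741·7 + 140·(-37) = 7)
  q = 2: r = 3, s = -3 − 2·7 = -17, t = 16 − 2·(-37) = 90  (check: 741·(-17) + 140·90 = 3)
  q = 2: r = 1, s = 7 − 2·(-17) = 41, t = -37 − 2·90 = -217  (check: 741·41 + 140·(-217) = 1)
The row with r = 1 (the gcd) gives the Bezout coefficients s = 41, t = -217.
Result: 741 · (41) + 140 · (-217) = 1.

gcd(741, 140) = 1; s = 41, t = -217 (check: 741·41 + 140·(-217) = 1).


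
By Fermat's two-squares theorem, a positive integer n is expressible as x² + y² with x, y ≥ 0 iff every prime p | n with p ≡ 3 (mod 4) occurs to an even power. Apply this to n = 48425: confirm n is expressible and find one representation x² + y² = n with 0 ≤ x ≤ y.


Step 1: Factor n = 48425 = 5^2 · 13 · 149.
Step 2: Check the mod-4 condition on each prime factor: 5 ≡ 1 (mod 4), exponent 2; 13 ≡ 1 (mod 4), exponent 1; 149 ≡ 1 (mod 4), exponent 1.
All primes ≡ 3 (mod 4) appear to even exponent (or don't appear), so by the two-squares theorem n IS expressible as a sum of two squares.
Step 3: Build a representation. Group n = k² · m with k = 5 and m = 13 · 149 = 1937 (a product of primes ≡ 1 (mod 4)); a representation of m scales to one of n via (k·x)² + (k·y)² = k²(x² + y²). Each prime p ≡ 1 (mod 4) is itself a sum of two squares; find a² by testing p − a² for a perfect square:
  13: 13 − 1² = 12, 13 − 2² = 9 = 3² ⇒ 13 = 2² + 3².
  149: 149 − 1² = 148, 149 − 2² = 145, 149 − 3² = 140, 149 − 4² = 133, 149 − 5² = 124, 149 − 6² = 113, 149 − 7² = 100 = 10² ⇒ 149 = 7² + 10².
  Combine using the Brahmagupta–Fibonacci identity (a² + b²)(c² + d²) = (ac − bd)² + (ad + bc)² = (ac + bd)² + (ad − bc)²:
  13 · 149 = 1937: from (2² + 3²)(7² + 10²), take (2·7 − 3·10, 2·10 + 3·7) = (14 − 30, 20 + 21) = (-16, 41); dropping signs (only squares matter) gives (16, 41); check 16² + 41² = 256 + 1681 = 1937 ✓.
  Scale by k = 5: (5·16, 5·41) = (80, 205).
Step 4: Order so x ≤ y and verify: 80² + 205² = 6400 + 42025 = 48425 = n. ✓

n = 48425 = 80² + 205² (one valid representation with x ≤ y).


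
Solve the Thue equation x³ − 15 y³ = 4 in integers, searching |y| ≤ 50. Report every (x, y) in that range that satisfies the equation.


The equation is x³ - 15y³ = 4. For fixed y, x³ = 15·y³ + 4, so a solution requires the RHS to be a perfect cube.
Strategy: iterate y from -50 to 50, compute RHS = 15·y³ + 4, and check whether it is a (positive or negative) perfect cube.
Check small values of y:
  y = 0: RHS = 4 is not a perfect cube.
  y = 1: RHS = 19 is not a perfect cube.
  y = -1: RHS = -11 is not a perfect cube.
  y = 2: RHS = 124 is not a perfect cube.
  y = -2: RHS = -116 is not a perfect cube.
  y = 3: RHS = 409 is not a perfect cube.
  y = -3: RHS = -401 is not a perfect cube.
Continuing the search up to |y| = 50 finds no solutions either.
No (x, y) in the scanned range satisfies the equation.

No integer solutions with |y| ≤ 50.


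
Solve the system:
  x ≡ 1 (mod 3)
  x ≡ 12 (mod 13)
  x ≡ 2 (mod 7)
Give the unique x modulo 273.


Moduli 3, 13, 7 are pairwise coprime; by CRT there is a unique solution modulo M = 3 · 13 · 7 = 273.
Solve pairwise, accumulating the modulus:
  Start with x ≡ 1 (mod 3).
  Combine with x ≡ 12 (mod 13): since gcd(3, 13) = 1, we get a unique residue mod 39.
    Write x = 1 + 3·t and substitute into x ≡ 12 (mod 13): 3·t ≡ 12 − 1 = 11 (mod 13).
    The inverse of 3 mod 13 is 9 (since 3·9 = 27 = 2·13 + 1), so t ≡ 9·11 = 99 ≡ 8 (mod 13).
    Then x = 1 + 3·8 = 25, valid modulo lcm(3, 13) = 39: x ≡ 25 (mod 39).
  Combine with x ≡ 2 (mod 7): since gcd(39, 7) = 1, we get a unique residue mod 273.
    Write x = 25 + 39·t and substitute into x ≡ 2 (mod 7): 39·t ≡ 2 − 25 = -23 (mod 7).
    Reduce coefficients mod 7: 4·t ≡ 5 (mod 7).
    The inverse of 4 mod 7 is 2 (since 4·2 = 8 = 1·7 + 1), so t ≡ 2·5 = 10 ≡ 3 (mod 7).
    Then x = 25 + 39·3 = 142, valid modulo lcm(39, 7) = 273: x ≡ 142 (mod 273).
Verify: 142 mod 3 = 1 ✓, 142 mod 13 = 12 ✓, 142 mod 7 = 2 ✓.

x ≡ 142 (mod 273).


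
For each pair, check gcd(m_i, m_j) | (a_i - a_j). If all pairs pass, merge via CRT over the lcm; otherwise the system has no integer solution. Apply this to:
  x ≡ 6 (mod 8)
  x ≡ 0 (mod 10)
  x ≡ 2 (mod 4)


Moduli 8, 10, 4 are not pairwise coprime, so CRT works modulo lcm(m_i) when all pairwise compatibility conditions hold.
Pairwise compatibility: gcd(m_i, m_j) must divide a_i - a_j for every pair.
Merge one congruence at a time:
  Start: x ≡ 6 (mod 8).
  Combine with x ≡ 0 (mod 10): gcd(8, 10) = 2; 0 - 6 = -6, which IS divisible by 2, so compatible.
    Write x = 6 + 8·t and substitute into x ≡ 0 (mod 10): 8·t ≡ 0 − 6 = -6 (mod 10).
    Divide the congruence (and modulus) by g = 2: 4·t ≡ -3 (mod 5).
    Reduce coefficients mod 5: 4·t ≡ 2 (mod 5).
    The inverse of 4 mod 5 is 4 (since 4·4 = 16 = 3·5 + 1), so t ≡ 4·2 = 8 ≡ 3 (mod 5).
    Then x = 6 + 8·3 = 30, valid modulo lcm(8, 10) = 40: x ≡ 30 (mod 40).
  Combine with x ≡ 2 (mod 4): gcd(40, 4) = 4; 2 - 30 = -28, which IS divisible by 4, so compatible.
    Write x = 30 + 40·t and substitute into x ≡ 2 (mod 4): 40·t ≡ 2 − 30 = -28 (mod 4).
    Divide the congruence (and modulus) by g = 4: 10·t ≡ -7 (mod 1).
    Modulo 1 every t works; take t = 0.
    Then x = 30 + 40·0 = 30, valid modulo lcm(40, 4) = 40: x ≡ 30 (mod 40).
Verify: 30 mod 8 = 6, 30 mod 10 = 0, 30 mod 4 = 2.

x ≡ 30 (mod 40).


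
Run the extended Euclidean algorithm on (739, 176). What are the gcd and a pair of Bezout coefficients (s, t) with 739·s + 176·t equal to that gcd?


Euclidean algorithm on (739, 176) — divide until remainder is 0:
  739 = 4 · 176 + 35
  176 = 5 · 35 + 1
  35 = 35 · 1 + 0
gcd(739, 176) = 1.
Track Bezout coefficients alongside the remainders: start with r₀ = 739 = a·1 + b·0 (s = 1, t = 0) and r₁ = 176 = a·0 + b·1 (s = 0, t = 1); each new remainder r_{k+1} = r_{k-1} − q_k·r_k inherits s_{k+1} = s_{k-1} − q_k·s_k, t_{k+1} = t_{k-1} − q_k·t_k, so r_k = a·s_k + b·t_k at every step:
  q = 4: r = 35, s = 1 − 4·0 = 1, t = 0 − 4·1 = -4  (check: 739·1 + 176·(-4) = 35)
  q = 5: r = 1, s = 0 − 5·1 = -5, t = 1 − 5·(-4) = 21  (check: 739·(-5) + 176·21 = 1)
The row with r = 1 (the gcd) gives the Bezout coefficients s = -5, t = 21.
Result: 739 · (-5) + 176 · (21) = 1.

gcd(739, 176) = 1; s = -5, t = 21 (check: 739·(-5) + 176·21 = 1).


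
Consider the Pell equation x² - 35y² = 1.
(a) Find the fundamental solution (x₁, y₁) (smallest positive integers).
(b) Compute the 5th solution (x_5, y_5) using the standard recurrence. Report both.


Step 1: Find the fundamental solution (x₁, y₁) of x² - 35y² = 1.
  Expand √35 as a continued fraction. a₀ = ⌊√35⌋ = 5; iterate m_{k+1} = d_k·a_k − m_k, d_{k+1} = (35 − m_{k+1}²)/d_k, a_{k+1} = ⌊(a₀ + m_{k+1})/d_{k+1}⌋ (starting m₀ = 0, d₀ = 1), with convergents p_k = a_k·p_{k-1} + p_{k-2}, q_k = a_k·q_{k-1} + q_{k-2} (p₋₁ = 1, q₋₁ = 0):
  k = 0: a₀ = 5; p₀/q₀ = 5/1; p₀² − 35·q₀² = 25 − 35 = -10.
  k = 1: m = 5, d = 10, a = ⌊(5 + 5)/10⌋ = 1; p/q = (1·5 + 1)/(1·1 + 0) = 6/1; p² − 35·q² = 36 − 35 = 1.
  The first convergent with p² − 35·q² = 1 gives the fundamental solution (x₁, y₁) = (6, 1).
Step 2: Apply the recurrence (x_{n+1}, y_{n+1}) = (x₁x_n + 35y₁y_n, x₁y_n + y₁x_n) repeatedly.
  From (x_1, y_1) = (6, 1): x_2 = 6·6 + 35·1·1 = 71; y_2 = 6·1 + 1·6 = 12.
  From (x_2, y_2) = (71, 12): x_3 = 6·71 + 35·1·12 = 846; y_3 = 6·12 + 1·71 = 143.
  From (x_3, y_3) = (846, 143): x_4 = 6·846 + 35·1·143 = 10081; y_4 = 6·143 + 1·846 = 1704.
  From (x_4, y_4) = (10081, 1704): x_5 = 6·10081 + 35·1·1704 = 120126; y_5 = 6·1704 + 1·10081 = 20305.
Step 3: Verify x_5² - 35·y_5² = 14430255876 - 14430255875 = 1 (should be 1). ✓

(x_1, y_1) = (6, 1); (x_5, y_5) = (120126, 20305).
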